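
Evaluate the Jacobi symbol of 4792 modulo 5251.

1

(4792/5251)
  = -(599/5251)    [5251 ≡ 3 mod 8 ⇒ (2/5251)^3 = -1]
  = (5251/599)    [QR: both ≡ 3 mod 4, sign flips]
  = (459/599)    [5251 ≡ 459 mod 599]
  = -(599/459)    [QR: both ≡ 3 mod 4, sign flips]
  = -(140/459)    [599 ≡ 140 mod 459]
  = -(35/459)    [459 ≡ 3 mod 8 ⇒ (2/459)^2 = +1]
  = (459/35)    [QR: both ≡ 3 mod 4, sign flips]
  = (4/35)    [459 ≡ 4 mod 35]
  = (1/35)    [35 ≡ 3 mod 8 ⇒ (2/35)^2 = +1]
  = 1    [(1/35) = 1]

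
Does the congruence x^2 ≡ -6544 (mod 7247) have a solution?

no

Pull out -1: (-6544/7247) = (-1/7247)·(6544/7247). Since 7247 ≡ 3 (mod 4), (-1/7247) = -1. Now have -(6544/7247).
Factor out 2: 6544 = 2^4·409. Since 7247 ≡ 7 (mod 8), (2/7247) = +1, and (2/7247)^4 = +1. Now have -(409/7247).
409 ≡ 1 (mod 4), so quadratic reciprocity gives (409/7247) = (7247/409). Reduce: 7247 ≡ 294 (mod 409). Now have -(294/409).
Factor out 2: 294 = 2·147. Since 409 ≡ 1 (mod 8), (2/409) = +1. Now have -(147/409).
409 ≡ 1 (mod 4), so quadratic reciprocity gives (147/409) = (409/147). Reduce: 409 ≡ 115 (mod 147). Now have -(115/147).
Both 115 ≡ 3 and 147 ≡ 3 (mod 4), so reciprocity gives (115/147) = -(147/115). Reduce: 147 ≡ 32 (mod 115). Now have (32/115).
Factor out 2: 32 = 2^5. Since 115 ≡ 3 (mod 8), (2/115) = -1, and (2/115)^5 = -1. Now have -(1/115).
(1/115) = 1. Collecting the sign factors: -1.
The Legendre symbol is -1, so x^2 ≡ -6544 (mod 7247) has no solution.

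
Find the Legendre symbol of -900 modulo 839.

(-900/839)
  = -(900/839)    [839 ≡ 3 mod 4 ⇒ (-1/839) = -1]
  = -(61/839)    [900 ≡ 61 mod 839]
  = -(839/61)    [QR: 61 ≡ 1 mod 4, sign kept]
  = -(46/61)    [839 ≡ 46 mod 61]
  = (23/61)    [61 ≡ 5 mod 8 ⇒ (2/61) = -1]
  = (61/23)    [QR: 61 ≡ 1 mod 4, sign kept]
  = (15/23)    [61 ≡ 15 mod 23]
  = -(23/15)    [QR: both ≡ 3 mod 4, sign flips]
  = -(8/15)    [23 ≡ 8 mod 15]
  = -(1/15)    [15 ≡ 7 mod 8 ⇒ (2/15)^3 = +1]
  = -1    [(1/15) = 1]

-1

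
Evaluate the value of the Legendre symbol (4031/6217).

1

(4031/6217)
  = (6217/4031)    [QR: 6217 ≡ 1 mod 4, sign kept]
  = (2186/4031)    [6217 ≡ 2186 mod 4031]
  = (1093/4031)    [4031 ≡ 7 mod 8 ⇒ (2/4031) = +1]
  = (4031/1093)    [QR: 1093 ≡ 1 mod 4, sign kept]
  = (752/1093)    [4031 ≡ 752 mod 1093]
  = (47/1093)    [1093 ≡ 5 mod 8 ⇒ (2/1093)^4 = +1]
  = (1093/47)    [QR: 1093 ≡ 1 mod 4, sign kept]
  = (12/47)    [1093 ≡ 12 mod 47]
  = (3/47)    [47 ≡ 7 mod 8 ⇒ (2/47)^2 = +1]
  = -(47/3)    [QR: both ≡ 3 mod 4, sign flips]
  = -(2/3)    [47 ≡ 2 mod 3]
  = (1/3)    [3 ≡ 3 mod 8 ⇒ (2/3) = -1]
  = 1    [(1/3) = 1]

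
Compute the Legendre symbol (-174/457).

(-174/457)
  = (283/457)    [-174 ≡ 283 mod 457]
  = (457/283)    [QR: 457 ≡ 1 mod 4, sign kept]
  = (174/283)    [457 ≡ 174 mod 283]
  = -(87/283)    [283 ≡ 3 mod 8 ⇒ (2/283) = -1]
  = (283/87)    [QR: both ≡ 3 mod 4, sign flips]
  = (22/87)    [283 ≡ 22 mod 87]
  = (11/87)    [87 ≡ 7 mod 8 ⇒ (2/87) = +1]
  = -(87/11)    [QR: both ≡ 3 mod 4, sign flips]
  = -(10/11)    [87 ≡ 10 mod 11]
  = (5/11)    [11 ≡ 3 mod 8 ⇒ (2/11) = -1]
  = (11/5)    [QR: 5 ≡ 1 mod 4, sign kept]
  = (1/5)    [11 ≡ 1 mod 5]
  = 1    [(1/5) = 1]

1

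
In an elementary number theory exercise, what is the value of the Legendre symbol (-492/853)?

1

Pull out -1: (-492/853) = (-1/853)·(492/853). Since 853 ≡ 1 (mod 4), (-1/853) = +1. Now have (492/853).
Factor out 2: 492 = 2^2·123. Since 853 ≡ 5 (mod 8), (2/853) = -1, and (2/853)^2 = +1. Now have (123/853).
853 ≡ 1 (mod 4), so quadratic reciprocity gives (123/853) = (853/123). Reduce: 853 ≡ 115 (mod 123). Now have (115/123).
Both 115 ≡ 3 and 123 ≡ 3 (mod 4), so reciprocity gives (115/123) = -(123/115). Reduce: 123 ≡ 8 (mod 115). Now have -(8/115).
Factor out 2: 8 = 2^3. Since 115 ≡ 3 (mod 8), (2/115) = -1, and (2/115)^3 = -1. Now have (1/115).
(1/115) = 1. Collecting the sign factors: 1.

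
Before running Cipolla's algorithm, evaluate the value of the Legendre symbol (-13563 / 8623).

-1

Reduce the numerator: -13563 ≡ 3683 (mod 8623), so (-13563 / 8623) = (3683 / 8623).
Both 3683 ≡ 3 and 8623 ≡ 3 (mod 4), so reciprocity gives (3683 / 8623) = -(8623 / 3683). Reduce: 8623 ≡ 1257 (mod 3683). Now have -(1257 / 3683).
1257 ≡ 1 (mod 4), so quadratic reciprocity gives (1257 / 3683) = (3683 / 1257). Reduce: 3683 ≡ 1169 (mod 1257). Now have -(1169 / 1257).
1169 ≡ 1 (mod 4), so quadratic reciprocity gives (1169 / 1257) = (1257 / 1169). Reduce: 1257 ≡ 88 (mod 1169). Now have -(88 / 1169).
Factor out 2: 88 = 2^3·11. Since 1169 ≡ 1 (mod 8), (2 / 1169) = +1, and (2 / 1169)^3 = +1. Now have -(11 / 1169).
1169 ≡ 1 (mod 4), so quadratic reciprocity gives (11 / 1169) = (1169 / 11). Reduce: 1169 ≡ 3 (mod 11). Now have -(3 / 11).
Both 3 ≡ 3 and 11 ≡ 3 (mod 4), so reciprocity gives (3 / 11) = -(11 / 3). Reduce: 11 ≡ 2 (mod 3). Now have (2 / 3).
Factor out 2: 2 = 2. Since 3 ≡ 3 (mod 8), (2 / 3) = -1. Now have -(1 / 3).
(1 / 3) = 1. Collecting the sign factors: -1.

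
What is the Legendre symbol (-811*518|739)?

1

By multiplicativity, (-811·518|739) = (-811|739)·(518|739).
First factor (-811|739):
Reduce the numerator: -811 ≡ 667 (mod 739), so (-811|739) = (667|739).
Both 667 ≡ 3 and 739 ≡ 3 (mod 4), so reciprocity gives (667|739) = -(739|667). Reduce: 739 ≡ 72 (mod 667). Now have -(72|667).
Factor out 2: 72 = 2^3·9. Since 667 ≡ 3 (mod 8), (2|667) = -1, and (2|667)^3 = -1. Now have (9|667).
9 ≡ 1 (mod 4), so quadratic reciprocity gives (9|667) = (667|9). Reduce: 667 ≡ 1 (mod 9). Now have (1|9).
(1|9) = 1. Collecting the sign factors: 1.
Second factor (518|739):
Factor out 2: 518 = 2·259. Since 739 ≡ 3 (mod 8), (2|739) = -1. Now have -(259|739).
Both 259 ≡ 3 and 739 ≡ 3 (mod 4), so reciprocity gives (259|739) = -(739|259). Reduce: 739 ≡ 221 (mod 259). Now have (221|259).
221 ≡ 1 (mod 4), so quadratic reciprocity gives (221|259) = (259|221). Reduce: 259 ≡ 38 (mod 221). Now have (38|221).
Factor out 2: 38 = 2·19. Since 221 ≡ 5 (mod 8), (2|221) = -1. Now have -(19|221).
221 ≡ 1 (mod 4), so quadratic reciprocity gives (19|221) = (221|19). Reduce: 221 ≡ 12 (mod 19). Now have -(12|19).
Factor out 2: 12 = 2^2·3. Since 19 ≡ 3 (mod 8), (2|19) = -1, and (2|19)^2 = +1. Now have -(3|19).
Both 3 ≡ 3 and 19 ≡ 3 (mod 4), so reciprocity gives (3|19) = -(19|3). Reduce: 19 ≡ 1 (mod 3). Now have (1|3).
(1|3) = 1. Collecting the sign factors: 1.
Product: (1)·(1) = 1.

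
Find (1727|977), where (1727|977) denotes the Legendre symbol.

1

(1727|977)
  = (750|977)    [1727 ≡ 750 mod 977]
  = (375|977)    [977 ≡ 1 mod 8 ⇒ (2|977) = +1]
  = (977|375)    [QR: 977 ≡ 1 mod 4, sign kept]
  = (227|375)    [977 ≡ 227 mod 375]
  = -(375|227)    [QR: both ≡ 3 mod 4, sign flips]
  = -(148|227)    [375 ≡ 148 mod 227]
  = -(37|227)    [227 ≡ 3 mod 8 ⇒ (2|227)^2 = +1]
  = -(227|37)    [QR: 37 ≡ 1 mod 4, sign kept]
  = -(5|37)    [227 ≡ 5 mod 37]
  = -(37|5)    [QR: 5 ≡ 1 mod 4, sign kept]
  = -(2|5)    [37 ≡ 2 mod 5]
  = (1|5)    [5 ≡ 5 mod 8 ⇒ (2|5) = -1]
  = 1    [(1|5) = 1]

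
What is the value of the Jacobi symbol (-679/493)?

-1

(-679/493)
  = (679/493)    [493 ≡ 1 mod 4 ⇒ (-1/493) = +1]
  = (186/493)    [679 ≡ 186 mod 493]
  = -(93/493)    [493 ≡ 5 mod 8 ⇒ (2/493) = -1]
  = -(493/93)    [QR: 93 ≡ 1 mod 4, sign kept]
  = -(28/93)    [493 ≡ 28 mod 93]
  = -(7/93)    [93 ≡ 5 mod 8 ⇒ (2/93)^2 = +1]
  = -(93/7)    [QR: 93 ≡ 1 mod 4, sign kept]
  = -(2/7)    [93 ≡ 2 mod 7]
  = -(1/7)    [7 ≡ 7 mod 8 ⇒ (2/7) = +1]
  = -1    [(1/7) = 1]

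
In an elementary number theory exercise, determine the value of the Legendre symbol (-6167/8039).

-1

Reduce the numerator: -6167 ≡ 1872 (mod 8039), so (-6167/8039) = (1872/8039).
Factor out 2: 1872 = 2^4·117. Since 8039 ≡ 7 (mod 8), (2/8039) = +1, and (2/8039)^4 = +1. Now have (117/8039).
117 ≡ 1 (mod 4), so quadratic reciprocity gives (117/8039) = (8039/117). Reduce: 8039 ≡ 83 (mod 117). Now have (83/117).
117 ≡ 1 (mod 4), so quadratic reciprocity gives (83/117) = (117/83). Reduce: 117 ≡ 34 (mod 83). Now have (34/83).
Factor out 2: 34 = 2·17. Since 83 ≡ 3 (mod 8), (2/83) = -1. Now have -(17/83).
17 ≡ 1 (mod 4), so quadratic reciprocity gives (17/83) = (83/17). Reduce: 83 ≡ 15 (mod 17). Now have -(15/17).
17 ≡ 1 (mod 4), so quadratic reciprocity gives (15/17) = (17/15). Reduce: 17 ≡ 2 (mod 15). Now have -(2/15).
Factor out 2: 2 = 2. Since 15 ≡ 7 (mod 8), (2/15) = +1. Now have -(1/15).
(1/15) = 1. Collecting the sign factors: -1.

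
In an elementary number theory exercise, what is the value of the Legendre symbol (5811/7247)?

-1

(5811/7247)
  = -(7247/5811)    [QR: both ≡ 3 mod 4, sign flips]
  = -(1436/5811)    [7247 ≡ 1436 mod 5811]
  = -(359/5811)    [5811 ≡ 3 mod 8 ⇒ (2/5811)^2 = +1]
  = (5811/359)    [QR: both ≡ 3 mod 4, sign flips]
  = (67/359)    [5811 ≡ 67 mod 359]
  = -(359/67)    [QR: both ≡ 3 mod 4, sign flips]
  = -(24/67)    [359 ≡ 24 mod 67]
  = (3/67)    [67 ≡ 3 mod 8 ⇒ (2/67)^3 = -1]
  = -(67/3)    [QR: both ≡ 3 mod 4, sign flips]
  = -(1/3)    [67 ≡ 1 mod 3]
  = -1    [(1/3) = 1]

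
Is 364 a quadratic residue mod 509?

yes

Factor out 2: 364 = 2^2·91. Since 509 ≡ 5 (mod 8), (2/509) = -1, and (2/509)^2 = +1. Now have (91/509).
509 ≡ 1 (mod 4), so quadratic reciprocity gives (91/509) = (509/91). Reduce: 509 ≡ 54 (mod 91). Now have (54/91).
Factor out 2: 54 = 2·27. Since 91 ≡ 3 (mod 8), (2/91) = -1. Now have -(27/91).
Both 27 ≡ 3 and 91 ≡ 3 (mod 4), so reciprocity gives (27/91) = -(91/27). Reduce: 91 ≡ 10 (mod 27). Now have (10/27).
Factor out 2: 10 = 2·5. Since 27 ≡ 3 (mod 8), (2/27) = -1. Now have -(5/27).
5 ≡ 1 (mod 4), so quadratic reciprocity gives (5/27) = (27/5). Reduce: 27 ≡ 2 (mod 5). Now have -(2/5).
Factor out 2: 2 = 2. Since 5 ≡ 5 (mod 8), (2/5) = -1. Now have (1/5).
(1/5) = 1. Collecting the sign factors: 1.
(364/509) = 1, and 509 is prime, so 364 is a quadratic residue mod 509.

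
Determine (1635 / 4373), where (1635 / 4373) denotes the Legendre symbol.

-1

4373 ≡ 1 (mod 4), so quadratic reciprocity gives (1635 / 4373) = (4373 / 1635). Reduce: 4373 ≡ 1103 (mod 1635). Now have (1103 / 1635).
Both 1103 ≡ 3 and 1635 ≡ 3 (mod 4), so reciprocity gives (1103 / 1635) = -(1635 / 1103). Reduce: 1635 ≡ 532 (mod 1103). Now have -(532 / 1103).
Factor out 2: 532 = 2^2·133. Since 1103 ≡ 7 (mod 8), (2 / 1103) = +1, and (2 / 1103)^2 = +1. Now have -(133 / 1103).
133 ≡ 1 (mod 4), so quadratic reciprocity gives (133 / 1103) = (1103 / 133). Reduce: 1103 ≡ 39 (mod 133). Now have -(39 / 133).
133 ≡ 1 (mod 4), so quadratic reciprocity gives (39 / 133) = (133 / 39). Reduce: 133 ≡ 16 (mod 39). Now have -(16 / 39).
Factor out 2: 16 = 2^4. Since 39 ≡ 7 (mod 8), (2 / 39) = +1, and (2 / 39)^4 = +1. Now have -(1 / 39).
(1 / 39) = 1. Collecting the sign factors: -1.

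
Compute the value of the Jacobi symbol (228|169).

1

(228|169)
  = (59|169)    [228 ≡ 59 mod 169]
  = (169|59)    [QR: 169 ≡ 1 mod 4, sign kept]
  = (51|59)    [169 ≡ 51 mod 59]
  = -(59|51)    [QR: both ≡ 3 mod 4, sign flips]
  = -(8|51)    [59 ≡ 8 mod 51]
  = (1|51)    [51 ≡ 3 mod 8 ⇒ (2|51)^3 = -1]
  = 1    [(1|51) = 1]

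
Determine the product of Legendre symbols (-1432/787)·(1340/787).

-1

By multiplicativity, (-1432·1340/787) = (-1432/787)·(1340/787).
First factor (-1432/787):
(-1432/787)
  = -(1432/787)    [787 ≡ 3 mod 4 ⇒ (-1/787) = -1]
  = -(645/787)    [1432 ≡ 645 mod 787]
  = -(787/645)    [QR: 645 ≡ 1 mod 4, sign kept]
  = -(142/645)    [787 ≡ 142 mod 645]
  = (71/645)    [645 ≡ 5 mod 8 ⇒ (2/645) = -1]
  = (645/71)    [QR: 645 ≡ 1 mod 4, sign kept]
  = (6/71)    [645 ≡ 6 mod 71]
  = (3/71)    [71 ≡ 7 mod 8 ⇒ (2/71) = +1]
  = -(71/3)    [QR: both ≡ 3 mod 4, sign flips]
  = -(2/3)    [71 ≡ 2 mod 3]
  = (1/3)    [3 ≡ 3 mod 8 ⇒ (2/3) = -1]
  = 1    [(1/3) = 1]
Second factor (1340/787):
(1340/787)
  = (553/787)    [1340 ≡ 553 mod 787]
  = (787/553)    [QR: 553 ≡ 1 mod 4, sign kept]
  = (234/553)    [787 ≡ 234 mod 553]
  = (117/553)    [553 ≡ 1 mod 8 ⇒ (2/553) = +1]
  = (553/117)    [QR: 117 ≡ 1 mod 4, sign kept]
  = (85/117)    [553 ≡ 85 mod 117]
  = (117/85)    [QR: 85 ≡ 1 mod 4, sign kept]
  = (32/85)    [117 ≡ 32 mod 85]
  = -(1/85)    [85 ≡ 5 mod 8 ⇒ (2/85)^5 = -1]
  = -1    [(1/85) = 1]
Product: (1)·(-1) = -1.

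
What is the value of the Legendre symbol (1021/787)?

Reduce the numerator: 1021 ≡ 234 (mod 787), so (1021/787) = (234/787).
Factor out 2: 234 = 2·117. Since 787 ≡ 3 (mod 8), (2/787) = -1. Now have -(117/787).
117 ≡ 1 (mod 4), so quadratic reciprocity gives (117/787) = (787/117). Reduce: 787 ≡ 85 (mod 117). Now have -(85/117).
85 ≡ 1 (mod 4), so quadratic reciprocity gives (85/117) = (117/85). Reduce: 117 ≡ 32 (mod 85). Now have -(32/85).
Factor out 2: 32 = 2^5. Since 85 ≡ 5 (mod 8), (2/85) = -1, and (2/85)^5 = -1. Now have (1/85).
(1/85) = 1. Collecting the sign factors: 1.

1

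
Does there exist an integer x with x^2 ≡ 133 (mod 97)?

Reduce the numerator: 133 ≡ 36 (mod 97), so (133|97) = (36|97).
Factor out 2: 36 = 2^2·9. Since 97 ≡ 1 (mod 8), (2|97) = +1, and (2|97)^2 = +1. Now have (9|97).
9 ≡ 1 (mod 4), so quadratic reciprocity gives (9|97) = (97|9). Reduce: 97 ≡ 7 (mod 9). Now have (7|9).
9 ≡ 1 (mod 4), so quadratic reciprocity gives (7|9) = (9|7). Reduce: 9 ≡ 2 (mod 7). Now have (2|7).
Factor out 2: 2 = 2. Since 7 ≡ 7 (mod 8), (2|7) = +1. Now have (1|7).
(1|7) = 1. Collecting the sign factors: 1.
(133|97) = 1, and 97 is prime, so 133 is a quadratic residue mod 97.

yes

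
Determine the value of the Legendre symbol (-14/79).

Reduce the numerator: -14 ≡ 65 (mod 79), so (-14/79) = (65/79).
65 ≡ 1 (mod 4), so quadratic reciprocity gives (65/79) = (79/65). Reduce: 79 ≡ 14 (mod 65). Now have (14/65).
Factor out 2: 14 = 2·7. Since 65 ≡ 1 (mod 8), (2/65) = +1. Now have (7/65).
65 ≡ 1 (mod 4), so quadratic reciprocity gives (7/65) = (65/7). Reduce: 65 ≡ 2 (mod 7). Now have (2/7).
Factor out 2: 2 = 2. Since 7 ≡ 7 (mod 8), (2/7) = +1. Now have (1/7).
(1/7) = 1. Collecting the sign factors: 1.

1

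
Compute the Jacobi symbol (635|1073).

(635|1073)
  = (1073|635)    [QR: 1073 ≡ 1 mod 4, sign kept]
  = (438|635)    [1073 ≡ 438 mod 635]
  = -(219|635)    [635 ≡ 3 mod 8 ⇒ (2|635) = -1]
  = (635|219)    [QR: both ≡ 3 mod 4, sign flips]
  = (197|219)    [635 ≡ 197 mod 219]
  = (219|197)    [QR: 197 ≡ 1 mod 4, sign kept]
  = (22|197)    [219 ≡ 22 mod 197]
  = -(11|197)    [197 ≡ 5 mod 8 ⇒ (2|197) = -1]
  = -(197|11)    [QR: 197 ≡ 1 mod 4, sign kept]
  = -(10|11)    [197 ≡ 10 mod 11]
  = (5|11)    [11 ≡ 3 mod 8 ⇒ (2|11) = -1]
  = (11|5)    [QR: 5 ≡ 1 mod 4, sign kept]
  = (1|5)    [11 ≡ 1 mod 5]
  = 1    [(1|5) = 1]

1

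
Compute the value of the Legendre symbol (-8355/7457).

1

(-8355/7457)
  = (6559/7457)    [-8355 ≡ 6559 mod 7457]
  = (7457/6559)    [QR: 7457 ≡ 1 mod 4, sign kept]
  = (898/6559)    [7457 ≡ 898 mod 6559]
  = (449/6559)    [6559 ≡ 7 mod 8 ⇒ (2/6559) = +1]
  = (6559/449)    [QR: 449 ≡ 1 mod 4, sign kept]
  = (273/449)    [6559 ≡ 273 mod 449]
  = (449/273)    [QR: 273 ≡ 1 mod 4, sign kept]
  = (176/273)    [449 ≡ 176 mod 273]
  = (11/273)    [273 ≡ 1 mod 8 ⇒ (2/273)^4 = +1]
  = (273/11)    [QR: 273 ≡ 1 mod 4, sign kept]
  = (9/11)    [273 ≡ 9 mod 11]
  = (11/9)    [QR: 9 ≡ 1 mod 4, sign kept]
  = (2/9)    [11 ≡ 2 mod 9]
  = (1/9)    [9 ≡ 1 mod 8 ⇒ (2/9) = +1]
  = 1    [(1/9) = 1]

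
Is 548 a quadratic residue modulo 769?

Factor out 2: 548 = 2^2·137. Since 769 ≡ 1 (mod 8), (2/769) = +1, and (2/769)^2 = +1. Now have (137/769).
137 ≡ 1 (mod 4), so quadratic reciprocity gives (137/769) = (769/137). Reduce: 769 ≡ 84 (mod 137). Now have (84/137).
Factor out 2: 84 = 2^2·21. Since 137 ≡ 1 (mod 8), (2/137) = +1, and (2/137)^2 = +1. Now have (21/137).
21 ≡ 1 (mod 4), so quadratic reciprocity gives (21/137) = (137/21). Reduce: 137 ≡ 11 (mod 21). Now have (11/21).
21 ≡ 1 (mod 4), so quadratic reciprocity gives (11/21) = (21/11). Reduce: 21 ≡ 10 (mod 11). Now have (10/11).
Factor out 2: 10 = 2·5. Since 11 ≡ 3 (mod 8), (2/11) = -1. Now have -(5/11).
5 ≡ 1 (mod 4), so quadratic reciprocity gives (5/11) = (11/5). Reduce: 11 ≡ 1 (mod 5). Now have -(1/5).
(1/5) = 1. Collecting the sign factors: -1.
(548/769) = -1, and 769 is prime, so 548 is not a quadratic residue mod 769.

no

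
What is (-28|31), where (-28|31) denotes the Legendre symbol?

-1

(-28|31)
  = -(28|31)    [31 ≡ 3 mod 4 ⇒ (-1|31) = -1]
  = -(7|31)    [31 ≡ 7 mod 8 ⇒ (2|31)^2 = +1]
  = (31|7)    [QR: both ≡ 3 mod 4, sign flips]
  = (3|7)    [31 ≡ 3 mod 7]
  = -(7|3)    [QR: both ≡ 3 mod 4, sign flips]
  = -(1|3)    [7 ≡ 1 mod 3]
  = -1    [(1|3) = 1]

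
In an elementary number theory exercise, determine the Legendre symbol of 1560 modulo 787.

1

(1560/787)
  = (773/787)    [1560 ≡ 773 mod 787]
  = (787/773)    [QR: 773 ≡ 1 mod 4, sign kept]
  = (14/773)    [787 ≡ 14 mod 773]
  = -(7/773)    [773 ≡ 5 mod 8 ⇒ (2/773) = -1]
  = -(773/7)    [QR: 773 ≡ 1 mod 4, sign kept]
  = -(3/7)    [773 ≡ 3 mod 7]
  = (7/3)    [QR: both ≡ 3 mod 4, sign flips]
  = (1/3)    [7 ≡ 1 mod 3]
  = 1    [(1/3) = 1]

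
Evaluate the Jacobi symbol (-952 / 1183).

0

Reduce the numerator: -952 ≡ 231 (mod 1183), so (-952 / 1183) = (231 / 1183).
Both 231 ≡ 3 and 1183 ≡ 3 (mod 4), so reciprocity gives (231 / 1183) = -(1183 / 231). Reduce: 1183 ≡ 28 (mod 231). Now have -(28 / 231).
Factor out 2: 28 = 2^2·7. Since 231 ≡ 7 (mod 8), (2 / 231) = +1, and (2 / 231)^2 = +1. Now have -(7 / 231).
Both 7 ≡ 3 and 231 ≡ 3 (mod 4), so reciprocity gives (7 / 231) = -(231 / 7). Reduce: 231 ≡ 0 (mod 7). Now have (0 / 7).
The numerator is now 0 with denominator 7 > 1: the symbol is 0.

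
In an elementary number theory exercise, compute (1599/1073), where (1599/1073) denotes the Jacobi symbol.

Reduce the numerator: 1599 ≡ 526 (mod 1073), so (1599/1073) = (526/1073).
Factor out 2: 526 = 2·263. Since 1073 ≡ 1 (mod 8), (2/1073) = +1. Now have (263/1073).
1073 ≡ 1 (mod 4), so quadratic reciprocity gives (263/1073) = (1073/263). Reduce: 1073 ≡ 21 (mod 263). Now have (21/263).
21 ≡ 1 (mod 4), so quadratic reciprocity gives (21/263) = (263/21). Reduce: 263 ≡ 11 (mod 21). Now have (11/21).
21 ≡ 1 (mod 4), so quadratic reciprocity gives (11/21) = (21/11). Reduce: 21 ≡ 10 (mod 11). Now have (10/11).
Factor out 2: 10 = 2·5. Since 11 ≡ 3 (mod 8), (2/11) = -1. Now have -(5/11).
5 ≡ 1 (mod 4), so quadratic reciprocity gives (5/11) = (11/5). Reduce: 11 ≡ 1 (mod 5). Now have -(1/5).
(1/5) = 1. Collecting the sign factors: -1.

-1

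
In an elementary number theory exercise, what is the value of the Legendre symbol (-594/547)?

-1

Reduce the numerator: -594 ≡ 500 (mod 547), so (-594/547) = (500/547).
Factor out 2: 500 = 2^2·125. Since 547 ≡ 3 (mod 8), (2/547) = -1, and (2/547)^2 = +1. Now have (125/547).
125 ≡ 1 (mod 4), so quadratic reciprocity gives (125/547) = (547/125). Reduce: 547 ≡ 47 (mod 125). Now have (47/125).
125 ≡ 1 (mod 4), so quadratic reciprocity gives (47/125) = (125/47). Reduce: 125 ≡ 31 (mod 47). Now have (31/47).
Both 31 ≡ 3 and 47 ≡ 3 (mod 4), so reciprocity gives (31/47) = -(47/31). Reduce: 47 ≡ 16 (mod 31). Now have -(16/31).
Factor out 2: 16 = 2^4. Since 31 ≡ 7 (mod 8), (2/31) = +1, and (2/31)^4 = +1. Now have -(1/31).
(1/31) = 1. Collecting the sign factors: -1.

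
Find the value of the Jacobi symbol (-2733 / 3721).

1

Reduce the numerator: -2733 ≡ 988 (mod 3721), so (-2733 / 3721) = (988 / 3721).
Factor out 2: 988 = 2^2·247. Since 3721 ≡ 1 (mod 8), (2 / 3721) = +1, and (2 / 3721)^2 = +1. Now have (247 / 3721).
3721 ≡ 1 (mod 4), so quadratic reciprocity gives (247 / 3721) = (3721 / 247). Reduce: 3721 ≡ 16 (mod 247). Now have (16 / 247).
Factor out 2: 16 = 2^4. Since 247 ≡ 7 (mod 8), (2 / 247) = +1, and (2 / 247)^4 = +1. Now have (1 / 247).
(1 / 247) = 1. Collecting the sign factors: 1.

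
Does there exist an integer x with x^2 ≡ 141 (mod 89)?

Reduce the numerator: 141 ≡ 52 (mod 89), so (141/89) = (52/89).
Factor out 2: 52 = 2^2·13. Since 89 ≡ 1 (mod 8), (2/89) = +1, and (2/89)^2 = +1. Now have (13/89).
13 ≡ 1 (mod 4), so quadratic reciprocity gives (13/89) = (89/13). Reduce: 89 ≡ 11 (mod 13). Now have (11/13).
13 ≡ 1 (mod 4), so quadratic reciprocity gives (11/13) = (13/11). Reduce: 13 ≡ 2 (mod 11). Now have (2/11).
Factor out 2: 2 = 2. Since 11 ≡ 3 (mod 8), (2/11) = -1. Now have -(1/11).
(1/11) = 1. Collecting the sign factors: -1.
The Legendre symbol is -1, so x^2 ≡ 141 (mod 89) has no solution.

no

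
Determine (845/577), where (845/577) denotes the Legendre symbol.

Reduce the numerator: 845 ≡ 268 (mod 577), so (845/577) = (268/577).
Factor out 2: 268 = 2^2·67. Since 577 ≡ 1 (mod 8), (2/577) = +1, and (2/577)^2 = +1. Now have (67/577).
577 ≡ 1 (mod 4), so quadratic reciprocity gives (67/577) = (577/67). Reduce: 577 ≡ 41 (mod 67). Now have (41/67).
41 ≡ 1 (mod 4), so quadratic reciprocity gives (41/67) = (67/41). Reduce: 67 ≡ 26 (mod 41). Now have (26/41).
Factor out 2: 26 = 2·13. Since 41 ≡ 1 (mod 8), (2/41) = +1. Now have (13/41).
13 ≡ 1 (mod 4), so quadratic reciprocity gives (13/41) = (41/13). Reduce: 41 ≡ 2 (mod 13). Now have (2/13).
Factor out 2: 2 = 2. Since 13 ≡ 5 (mod 8), (2/13) = -1. Now have -(1/13).
(1/13) = 1. Collecting the sign factors: -1.

-1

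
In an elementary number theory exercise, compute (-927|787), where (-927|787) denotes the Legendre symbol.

(-927|787)
  = (647|787)    [-927 ≡ 647 mod 787]
  = -(787|647)    [QR: both ≡ 3 mod 4, sign flips]
  = -(140|647)    [787 ≡ 140 mod 647]
  = -(35|647)    [647 ≡ 7 mod 8 ⇒ (2|647)^2 = +1]
  = (647|35)    [QR: both ≡ 3 mod 4, sign flips]
  = (17|35)    [647 ≡ 17 mod 35]
  = (35|17)    [QR: 17 ≡ 1 mod 4, sign kept]
  = (1|17)    [35 ≡ 1 mod 17]
  = 1    [(1|17) = 1]

1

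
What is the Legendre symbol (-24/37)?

(-24/37)
  = (13/37)    [-24 ≡ 13 mod 37]
  = (37/13)    [QR: 13 ≡ 1 mod 4, sign kept]
  = (11/13)    [37 ≡ 11 mod 13]
  = (13/11)    [QR: 13 ≡ 1 mod 4, sign kept]
  = (2/11)    [13 ≡ 2 mod 11]
  = -(1/11)    [11 ≡ 3 mod 8 ⇒ (2/11) = -1]
  = -1    [(1/11) = 1]

-1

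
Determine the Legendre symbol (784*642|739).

1

By multiplicativity, (784·642|739) = (784|739)·(642|739).
First factor (784|739):
(784|739)
  = (45|739)    [784 ≡ 45 mod 739]
  = (739|45)    [QR: 45 ≡ 1 mod 4, sign kept]
  = (19|45)    [739 ≡ 19 mod 45]
  = (45|19)    [QR: 45 ≡ 1 mod 4, sign kept]
  = (7|19)    [45 ≡ 7 mod 19]
  = -(19|7)    [QR: both ≡ 3 mod 4, sign flips]
  = -(5|7)    [19 ≡ 5 mod 7]
  = -(7|5)    [QR: 5 ≡ 1 mod 4, sign kept]
  = -(2|5)    [7 ≡ 2 mod 5]
  = (1|5)    [5 ≡ 5 mod 8 ⇒ (2|5) = -1]
  = 1    [(1|5) = 1]
Second factor (642|739):
(642|739)
  = -(321|739)    [739 ≡ 3 mod 8 ⇒ (2|739) = -1]
  = -(739|321)    [QR: 321 ≡ 1 mod 4, sign kept]
  = -(97|321)    [739 ≡ 97 mod 321]
  = -(321|97)    [QR: 97 ≡ 1 mod 4, sign kept]
  = -(30|97)    [321 ≡ 30 mod 97]
  = -(15|97)    [97 ≡ 1 mod 8 ⇒ (2|97) = +1]
  = -(97|15)    [QR: 97 ≡ 1 mod 4, sign kept]
  = -(7|15)    [97 ≡ 7 mod 15]
  = (15|7)    [QR: both ≡ 3 mod 4, sign flips]
  = (1|7)    [15 ≡ 1 mod 7]
  = 1    [(1|7) = 1]
Product: (1)·(1) = 1.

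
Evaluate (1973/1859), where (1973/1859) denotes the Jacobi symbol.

1

Reduce the numerator: 1973 ≡ 114 (mod 1859), so (1973/1859) = (114/1859).
Factor out 2: 114 = 2·57. Since 1859 ≡ 3 (mod 8), (2/1859) = -1. Now have -(57/1859).
57 ≡ 1 (mod 4), so quadratic reciprocity gives (57/1859) = (1859/57). Reduce: 1859 ≡ 35 (mod 57). Now have -(35/57).
57 ≡ 1 (mod 4), so quadratic reciprocity gives (35/57) = (57/35). Reduce: 57 ≡ 22 (mod 35). Now have -(22/35).
Factor out 2: 22 = 2·11. Since 35 ≡ 3 (mod 8), (2/35) = -1. Now have (11/35).
Both 11 ≡ 3 and 35 ≡ 3 (mod 4), so reciprocity gives (11/35) = -(35/11). Reduce: 35 ≡ 2 (mod 11). Now have -(2/11).
Factor out 2: 2 = 2. Since 11 ≡ 3 (mod 8), (2/11) = -1. Now have (1/11).
(1/11) = 1. Collecting the sign factors: 1.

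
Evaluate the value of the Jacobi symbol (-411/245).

1

Pull out -1: (-411/245) = (-1/245)·(411/245). Since 245 ≡ 1 (mod 4), (-1/245) = +1. Now have (411/245).
Reduce the numerator: 411 ≡ 166 (mod 245), so (411/245) = (166/245).
Factor out 2: 166 = 2·83. Since 245 ≡ 5 (mod 8), (2/245) = -1. Now have -(83/245).
245 ≡ 1 (mod 4), so quadratic reciprocity gives (83/245) = (245/83). Reduce: 245 ≡ 79 (mod 83). Now have -(79/83).
Both 79 ≡ 3 and 83 ≡ 3 (mod 4), so reciprocity gives (79/83) = -(83/79). Reduce: 83 ≡ 4 (mod 79). Now have (4/79).
Factor out 2: 4 = 2^2. Since 79 ≡ 7 (mod 8), (2/79) = +1, and (2/79)^2 = +1. Now have (1/79).
(1/79) = 1. Collecting the sign factors: 1.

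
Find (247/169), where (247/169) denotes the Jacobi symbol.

Reduce the numerator: 247 ≡ 78 (mod 169), so (247/169) = (78/169).
Factor out 2: 78 = 2·39. Since 169 ≡ 1 (mod 8), (2/169) = +1. Now have (39/169).
169 ≡ 1 (mod 4), so quadratic reciprocity gives (39/169) = (169/39). Reduce: 169 ≡ 13 (mod 39). Now have (13/39).
13 ≡ 1 (mod 4), so quadratic reciprocity gives (13/39) = (39/13). Reduce: 39 ≡ 0 (mod 13). Now have (0/13).
The numerator is now 0 with denominator 13 > 1: the symbol is 0.

0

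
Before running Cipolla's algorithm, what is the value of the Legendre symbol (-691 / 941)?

-1

Reduce the numerator: -691 ≡ 250 (mod 941), so (-691 / 941) = (250 / 941).
Factor out 2: 250 = 2·125. Since 941 ≡ 5 (mod 8), (2 / 941) = -1. Now have -(125 / 941).
125 ≡ 1 (mod 4), so quadratic reciprocity gives (125 / 941) = (941 / 125). Reduce: 941 ≡ 66 (mod 125). Now have -(66 / 125).
Factor out 2: 66 = 2·33. Since 125 ≡ 5 (mod 8), (2 / 125) = -1. Now have (33 / 125).
33 ≡ 1 (mod 4), so quadratic reciprocity gives (33 / 125) = (125 / 33). Reduce: 125 ≡ 26 (mod 33). Now have (26 / 33).
Factor out 2: 26 = 2·13. Since 33 ≡ 1 (mod 8), (2 / 33) = +1. Now have (13 / 33).
13 ≡ 1 (mod 4), so quadratic reciprocity gives (13 / 33) = (33 / 13). Reduce: 33 ≡ 7 (mod 13). Now have (7 / 13).
13 ≡ 1 (mod 4), so quadratic reciprocity gives (7 / 13) = (13 / 7). Reduce: 13 ≡ 6 (mod 7). Now have (6 / 7).
Factor out 2: 6 = 2·3. Since 7 ≡ 7 (mod 8), (2 / 7) = +1. Now have (3 / 7).
Both 3 ≡ 3 and 7 ≡ 3 (mod 4), so reciprocity gives (3 / 7) = -(7 / 3). Reduce: 7 ≡ 1 (mod 3). Now have -(1 / 3).
(1 / 3) = 1. Collecting the sign factors: -1.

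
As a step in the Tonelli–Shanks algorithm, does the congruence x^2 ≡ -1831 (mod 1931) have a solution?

yes

(-1831/1931)
  = (100/1931)    [-1831 ≡ 100 mod 1931]
  = (25/1931)    [1931 ≡ 3 mod 8 ⇒ (2/1931)^2 = +1]
  = (1931/25)    [QR: 25 ≡ 1 mod 4, sign kept]
  = (6/25)    [1931 ≡ 6 mod 25]
  = (3/25)    [25 ≡ 1 mod 8 ⇒ (2/25) = +1]
  = (25/3)    [QR: 25 ≡ 1 mod 4, sign kept]
  = (1/3)    [25 ≡ 1 mod 3]
  = 1    [(1/3) = 1]
(-1831/1931) = 1, and 1931 is prime, so -1831 is a quadratic residue mod 1931.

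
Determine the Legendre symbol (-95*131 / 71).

-1

By multiplicativity, (-95·131 / 71) = (-95 / 71)·(131 / 71).
First factor (-95 / 71):
Pull out -1: (-95 / 71) = (-1 / 71)·(95 / 71). Since 71 ≡ 3 (mod 4), (-1 / 71) = -1. Now have -(95 / 71).
Reduce the numerator: 95 ≡ 24 (mod 71), so (95 / 71) = (24 / 71).
Factor out 2: 24 = 2^3·3. Since 71 ≡ 7 (mod 8), (2 / 71) = +1, and (2 / 71)^3 = +1. Now have -(3 / 71).
Both 3 ≡ 3 and 71 ≡ 3 (mod 4), so reciprocity gives (3 / 71) = -(71 / 3). Reduce: 71 ≡ 2 (mod 3). Now have (2 / 3).
Factor out 2: 2 = 2. Since 3 ≡ 3 (mod 8), (2 / 3) = -1. Now have -(1 / 3).
(1 / 3) = 1. Collecting the sign factors: -1.
Second factor (131 / 71):
Reduce the numerator: 131 ≡ 60 (mod 71), so (131 / 71) = (60 / 71).
Factor out 2: 60 = 2^2·15. Since 71 ≡ 7 (mod 8), (2 / 71) = +1, and (2 / 71)^2 = +1. Now have (15 / 71).
Both 15 ≡ 3 and 71 ≡ 3 (mod 4), so reciprocity gives (15 / 71) = -(71 / 15). Reduce: 71 ≡ 11 (mod 15). Now have -(11 / 15).
Both 11 ≡ 3 and 15 ≡ 3 (mod 4), so reciprocity gives (11 / 15) = -(15 / 11). Reduce: 15 ≡ 4 (mod 11). Now have (4 / 11).
Factor out 2: 4 = 2^2. Since 11 ≡ 3 (mod 8), (2 / 11) = -1, and (2 / 11)^2 = +1. Now have (1 / 11).
(1 / 11) = 1. Collecting the sign factors: 1.
Product: (-1)·(1) = -1.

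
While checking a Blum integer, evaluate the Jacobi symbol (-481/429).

0

(-481/429)
  = (481/429)    [429 ≡ 1 mod 4 ⇒ (-1/429) = +1]
  = (52/429)    [481 ≡ 52 mod 429]
  = (13/429)    [429 ≡ 5 mod 8 ⇒ (2/429)^2 = +1]
  = (429/13)    [QR: 13 ≡ 1 mod 4, sign kept]
  = (0/13)    [429 ≡ 0 mod 13]
  = 0    [numerator 0, gcd > 1]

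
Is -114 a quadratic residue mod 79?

yes

(-114/79)
  = -(114/79)    [79 ≡ 3 mod 4 ⇒ (-1/79) = -1]
  = -(35/79)    [114 ≡ 35 mod 79]
  = (79/35)    [QR: both ≡ 3 mod 4, sign flips]
  = (9/35)    [79 ≡ 9 mod 35]
  = (35/9)    [QR: 9 ≡ 1 mod 4, sign kept]
  = (8/9)    [35 ≡ 8 mod 9]
  = (1/9)    [9 ≡ 1 mod 8 ⇒ (2/9)^3 = +1]
  = 1    [(1/9) = 1]
(-114/79) = 1, and 79 is prime, so -114 is a quadratic residue mod 79.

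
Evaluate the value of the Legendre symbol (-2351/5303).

-1

(-2351/5303)
  = (2952/5303)    [-2351 ≡ 2952 mod 5303]
  = (369/5303)    [5303 ≡ 7 mod 8 ⇒ (2/5303)^3 = +1]
  = (5303/369)    [QR: 369 ≡ 1 mod 4, sign kept]
  = (137/369)    [5303 ≡ 137 mod 369]
  = (369/137)    [QR: 137 ≡ 1 mod 4, sign kept]
  = (95/137)    [369 ≡ 95 mod 137]
  = (137/95)    [QR: 137 ≡ 1 mod 4, sign kept]
  = (42/95)    [137 ≡ 42 mod 95]
  = (21/95)    [95 ≡ 7 mod 8 ⇒ (2/95) = +1]
  = (95/21)    [QR: 21 ≡ 1 mod 4, sign kept]
  = (11/21)    [95 ≡ 11 mod 21]
  = (21/11)    [QR: 21 ≡ 1 mod 4, sign kept]
  = (10/11)    [21 ≡ 10 mod 11]
  = -(5/11)    [11 ≡ 3 mod 8 ⇒ (2/11) = -1]
  = -(11/5)    [QR: 5 ≡ 1 mod 4, sign kept]
  = -(1/5)    [11 ≡ 1 mod 5]
  = -1    [(1/5) = 1]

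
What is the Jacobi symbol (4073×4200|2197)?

By multiplicativity, (4073·4200|2197) = (4073|2197)·(4200|2197).
First factor (4073|2197):
(4073|2197)
  = (1876|2197)    [4073 ≡ 1876 mod 2197]
  = (469|2197)    [2197 ≡ 5 mod 8 ⇒ (2|2197)^2 = +1]
  = (2197|469)    [QR: 469 ≡ 1 mod 4, sign kept]
  = (321|469)    [2197 ≡ 321 mod 469]
  = (469|321)    [QR: 321 ≡ 1 mod 4, sign kept]
  = (148|321)    [469 ≡ 148 mod 321]
  = (37|321)    [321 ≡ 1 mod 8 ⇒ (2|321)^2 = +1]
  = (321|37)    [QR: 37 ≡ 1 mod 4, sign kept]
  = (25|37)    [321 ≡ 25 mod 37]
  = (37|25)    [QR: 25 ≡ 1 mod 4, sign kept]
  = (12|25)    [37 ≡ 12 mod 25]
  = (3|25)    [25 ≡ 1 mod 8 ⇒ (2|25)^2 = +1]
  = (25|3)    [QR: 25 ≡ 1 mod 4, sign kept]
  = (1|3)    [25 ≡ 1 mod 3]
  = 1    [(1|3) = 1]
Second factor (4200|2197):
(4200|2197)
  = (2003|2197)    [4200 ≡ 2003 mod 2197]
  = (2197|2003)    [QR: 2197 ≡ 1 mod 4, sign kept]
  = (194|2003)    [2197 ≡ 194 mod 2003]
  = -(97|2003)    [2003 ≡ 3 mod 8 ⇒ (2|2003) = -1]
  = -(2003|97)    [QR: 97 ≡ 1 mod 4, sign kept]
  = -(63|97)    [2003 ≡ 63 mod 97]
  = -(97|63)    [QR: 97 ≡ 1 mod 4, sign kept]
  = -(34|63)    [97 ≡ 34 mod 63]
  = -(17|63)    [63 ≡ 7 mod 8 ⇒ (2|63) = +1]
  = -(63|17)    [QR: 17 ≡ 1 mod 4, sign kept]
  = -(12|17)    [63 ≡ 12 mod 17]
  = -(3|17)    [17 ≡ 1 mod 8 ⇒ (2|17)^2 = +1]
  = -(17|3)    [QR: 17 ≡ 1 mod 4, sign kept]
  = -(2|3)    [17 ≡ 2 mod 3]
  = (1|3)    [3 ≡ 3 mod 8 ⇒ (2|3) = -1]
  = 1    [(1|3) = 1]
Product: (1)·(1) = 1.

1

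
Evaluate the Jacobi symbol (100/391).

1

(100/391)
  = (25/391)    [391 ≡ 7 mod 8 ⇒ (2/391)^2 = +1]
  = (391/25)    [QR: 25 ≡ 1 mod 4, sign kept]
  = (16/25)    [391 ≡ 16 mod 25]
  = (1/25)    [25 ≡ 1 mod 8 ⇒ (2/25)^4 = +1]
  = 1    [(1/25) = 1]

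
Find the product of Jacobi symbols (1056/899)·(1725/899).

1

By multiplicativity, (1056·1725/899) = (1056/899)·(1725/899).
First factor (1056/899):
(1056/899)
  = (157/899)    [1056 ≡ 157 mod 899]
  = (899/157)    [QR: 157 ≡ 1 mod 4, sign kept]
  = (114/157)    [899 ≡ 114 mod 157]
  = -(57/157)    [157 ≡ 5 mod 8 ⇒ (2/157) = -1]
  = -(157/57)    [QR: 57 ≡ 1 mod 4, sign kept]
  = -(43/57)    [157 ≡ 43 mod 57]
  = -(57/43)    [QR: 57 ≡ 1 mod 4, sign kept]
  = -(14/43)    [57 ≡ 14 mod 43]
  = (7/43)    [43 ≡ 3 mod 8 ⇒ (2/43) = -1]
  = -(43/7)    [QR: both ≡ 3 mod 4, sign flips]
  = -(1/7)    [43 ≡ 1 mod 7]
  = -1    [(1/7) = 1]
Second factor (1725/899):
(1725/899)
  = (826/899)    [1725 ≡ 826 mod 899]
  = -(413/899)    [899 ≡ 3 mod 8 ⇒ (2/899) = -1]
  = -(899/413)    [QR: 413 ≡ 1 mod 4, sign kept]
  = -(73/413)    [899 ≡ 73 mod 413]
  = -(413/73)    [QR: 73 ≡ 1 mod 4, sign kept]
  = -(48/73)    [413 ≡ 48 mod 73]
  = -(3/73)    [73 ≡ 1 mod 8 ⇒ (2/73)^4 = +1]
  = -(73/3)    [QR: 73 ≡ 1 mod 4, sign kept]
  = -(1/3)    [73 ≡ 1 mod 3]
  = -1    [(1/3) = 1]
Product: (-1)·(-1) = 1.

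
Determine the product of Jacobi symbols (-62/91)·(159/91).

By multiplicativity, (-62·159/91) = (-62/91)·(159/91).
First factor (-62/91):
(-62/91)
  = (29/91)    [-62 ≡ 29 mod 91]
  = (91/29)    [QR: 29 ≡ 1 mod 4, sign kept]
  = (4/29)    [91 ≡ 4 mod 29]
  = (1/29)    [29 ≡ 5 mod 8 ⇒ (2/29)^2 = +1]
  = 1    [(1/29) = 1]
Second factor (159/91):
(159/91)
  = (68/91)    [159 ≡ 68 mod 91]
  = (17/91)    [91 ≡ 3 mod 8 ⇒ (2/91)^2 = +1]
  = (91/17)    [QR: 17 ≡ 1 mod 4, sign kept]
  = (6/17)    [91 ≡ 6 mod 17]
  = (3/17)    [17 ≡ 1 mod 8 ⇒ (2/17) = +1]
  = (17/3)    [QR: 17 ≡ 1 mod 4, sign kept]
  = (2/3)    [17 ≡ 2 mod 3]
  = -(1/3)    [3 ≡ 3 mod 8 ⇒ (2/3) = -1]
  = -1    [(1/3) = 1]
Product: (1)·(-1) = -1.

-1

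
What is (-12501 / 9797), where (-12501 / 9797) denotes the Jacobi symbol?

1

Pull out -1: (-12501 / 9797) = (-1 / 9797)·(12501 / 9797). Since 9797 ≡ 1 (mod 4), (-1 / 9797) = +1. Now have (12501 / 9797).
Reduce the numerator: 12501 ≡ 2704 (mod 9797), so (12501 / 9797) = (2704 / 9797).
Factor out 2: 2704 = 2^4·169. Since 9797 ≡ 5 (mod 8), (2 / 9797) = -1, and (2 / 9797)^4 = +1. Now have (169 / 9797).
169 ≡ 1 (mod 4), so quadratic reciprocity gives (169 / 9797) = (9797 / 169). Reduce: 9797 ≡ 164 (mod 169). Now have (164 / 169).
Factor out 2: 164 = 2^2·41. Since 169 ≡ 1 (mod 8), (2 / 169) = +1, and (2 / 169)^2 = +1. Now have (41 / 169).
41 ≡ 1 (mod 4), so quadratic reciprocity gives (41 / 169) = (169 / 41). Reduce: 169 ≡ 5 (mod 41). Now have (5 / 41).
5 ≡ 1 (mod 4), so quadratic reciprocity gives (5 / 41) = (41 / 5). Reduce: 41 ≡ 1 (mod 5). Now have (1 / 5).
(1 / 5) = 1. Collecting the sign factors: 1.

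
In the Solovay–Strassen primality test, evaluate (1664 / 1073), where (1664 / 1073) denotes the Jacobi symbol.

-1

Reduce the numerator: 1664 ≡ 591 (mod 1073), so (1664 / 1073) = (591 / 1073).
1073 ≡ 1 (mod 4), so quadratic reciprocity gives (591 / 1073) = (1073 / 591). Reduce: 1073 ≡ 482 (mod 591). Now have (482 / 591).
Factor out 2: 482 = 2·241. Since 591 ≡ 7 (mod 8), (2 / 591) = +1. Now have (241 / 591).
241 ≡ 1 (mod 4), so quadratic reciprocity gives (241 / 591) = (591 / 241). Reduce: 591 ≡ 109 (mod 241). Now have (109 / 241).
109 ≡ 1 (mod 4), so quadratic reciprocity gives (109 / 241) = (241 / 109). Reduce: 241 ≡ 23 (mod 109). Now have (23 / 109).
109 ≡ 1 (mod 4), so quadratic reciprocity gives (23 / 109) = (109 / 23). Reduce: 109 ≡ 17 (mod 23). Now have (17 / 23).
17 ≡ 1 (mod 4), so quadratic reciprocity gives (17 / 23) = (23 / 17). Reduce: 23 ≡ 6 (mod 17). Now have (6 / 17).
Factor out 2: 6 = 2·3. Since 17 ≡ 1 (mod 8), (2 / 17) = +1. Now have (3 / 17).
17 ≡ 1 (mod 4), so quadratic reciprocity gives (3 / 17) = (17 / 3). Reduce: 17 ≡ 2 (mod 3). Now have (2 / 3).
Factor out 2: 2 = 2. Since 3 ≡ 3 (mod 8), (2 / 3) = -1. Now have -(1 / 3).
(1 / 3) = 1. Collecting the sign factors: -1.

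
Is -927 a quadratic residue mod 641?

yes

Reduce the numerator: -927 ≡ 355 (mod 641), so (-927/641) = (355/641).
641 ≡ 1 (mod 4), so quadratic reciprocity gives (355/641) = (641/355). Reduce: 641 ≡ 286 (mod 355). Now have (286/355).
Factor out 2: 286 = 2·143. Since 355 ≡ 3 (mod 8), (2/355) = -1. Now have -(143/355).
Both 143 ≡ 3 and 355 ≡ 3 (mod 4), so reciprocity gives (143/355) = -(355/143). Reduce: 355 ≡ 69 (mod 143). Now have (69/143).
69 ≡ 1 (mod 4), so quadratic reciprocity gives (69/143) = (143/69). Reduce: 143 ≡ 5 (mod 69). Now have (5/69).
5 ≡ 1 (mod 4), so quadratic reciprocity gives (5/69) = (69/5). Reduce: 69 ≡ 4 (mod 5). Now have (4/5).
Factor out 2: 4 = 2^2. Since 5 ≡ 5 (mod 8), (2/5) = -1, and (2/5)^2 = +1. Now have (1/5).
(1/5) = 1. Collecting the sign factors: 1.
(-927/641) = 1, and 641 is prime, so -927 is a quadratic residue mod 641.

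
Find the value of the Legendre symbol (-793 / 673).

-1

Pull out -1: (-793 / 673) = (-1 / 673)·(793 / 673). Since 673 ≡ 1 (mod 4), (-1 / 673) = +1. Now have (793 / 673).
Reduce the numerator: 793 ≡ 120 (mod 673), so (793 / 673) = (120 / 673).
Factor out 2: 120 = 2^3·15. Since 673 ≡ 1 (mod 8), (2 / 673) = +1, and (2 / 673)^3 = +1. Now have (15 / 673).
673 ≡ 1 (mod 4), so quadratic reciprocity gives (15 / 673) = (673 / 15). Reduce: 673 ≡ 13 (mod 15). Now have (13 / 15).
13 ≡ 1 (mod 4), so quadratic reciprocity gives (13 / 15) = (15 / 13). Reduce: 15 ≡ 2 (mod 13). Now have (2 / 13).
Factor out 2: 2 = 2. Since 13 ≡ 5 (mod 8), (2 / 13) = -1. Now have -(1 / 13).
(1 / 13) = 1. Collecting the sign factors: -1.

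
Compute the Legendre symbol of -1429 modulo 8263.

Pull out -1: (-1429 / 8263) = (-1 / 8263)·(1429 / 8263). Since 8263 ≡ 3 (mod 4), (-1 / 8263) = -1. Now have -(1429 / 8263).
1429 ≡ 1 (mod 4), so quadratic reciprocity gives (1429 / 8263) = (8263 / 1429). Reduce: 8263 ≡ 1118 (mod 1429). Now have -(1118 / 1429).
Factor out 2: 1118 = 2·559. Since 1429 ≡ 5 (mod 8), (2 / 1429) = -1. Now have (559 / 1429).
1429 ≡ 1 (mod 4), so quadratic reciprocity gives (559 / 1429) = (1429 / 559). Reduce: 1429 ≡ 311 (mod 559). Now have (311 / 559).
Both 311 ≡ 3 and 559 ≡ 3 (mod 4), so reciprocity gives (311 / 559) = -(559 / 311). Reduce: 559 ≡ 248 (mod 311). Now have -(248 / 311).
Factor out 2: 248 = 2^3·31. Since 311 ≡ 7 (mod 8), (2 / 311) = +1, and (2 / 311)^3 = +1. Now have -(31 / 311).
Both 31 ≡ 3 and 311 ≡ 3 (mod 4), so reciprocity gives (31 / 311) = -(311 / 31). Reduce: 311 ≡ 1 (mod 31). Now have (1 / 31).
(1 / 31) = 1. Collecting the sign factors: 1.

1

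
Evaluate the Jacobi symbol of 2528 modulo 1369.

(2528|1369)
  = (1159|1369)    [2528 ≡ 1159 mod 1369]
  = (1369|1159)    [QR: 1369 ≡ 1 mod 4, sign kept]
  = (210|1159)    [1369 ≡ 210 mod 1159]
  = (105|1159)    [1159 ≡ 7 mod 8 ⇒ (2|1159) = +1]
  = (1159|105)    [QR: 105 ≡ 1 mod 4, sign kept]
  = (4|105)    [1159 ≡ 4 mod 105]
  = (1|105)    [105 ≡ 1 mod 8 ⇒ (2|105)^2 = +1]
  = 1    [(1|105) = 1]

1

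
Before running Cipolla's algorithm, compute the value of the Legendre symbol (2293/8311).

-1

(2293/8311)
  = (8311/2293)    [QR: 2293 ≡ 1 mod 4, sign kept]
  = (1432/2293)    [8311 ≡ 1432 mod 2293]
  = -(179/2293)    [2293 ≡ 5 mod 8 ⇒ (2/2293)^3 = -1]
  = -(2293/179)    [QR: 2293 ≡ 1 mod 4, sign kept]
  = -(145/179)    [2293 ≡ 145 mod 179]
  = -(179/145)    [QR: 145 ≡ 1 mod 4, sign kept]
  = -(34/145)    [179 ≡ 34 mod 145]
  = -(17/145)    [145 ≡ 1 mod 8 ⇒ (2/145) = +1]
  = -(145/17)    [QR: 17 ≡ 1 mod 4, sign kept]
  = -(9/17)    [145 ≡ 9 mod 17]
  = -(17/9)    [QR: 9 ≡ 1 mod 4, sign kept]
  = -(8/9)    [17 ≡ 8 mod 9]
  = -(1/9)    [9 ≡ 1 mod 8 ⇒ (2/9)^3 = +1]
  = -1    [(1/9) = 1]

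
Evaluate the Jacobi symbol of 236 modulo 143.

-1

Reduce the numerator: 236 ≡ 93 (mod 143), so (236|143) = (93|143).
93 ≡ 1 (mod 4), so quadratic reciprocity gives (93|143) = (143|93). Reduce: 143 ≡ 50 (mod 93). Now have (50|93).
Factor out 2: 50 = 2·25. Since 93 ≡ 5 (mod 8), (2|93) = -1. Now have -(25|93).
25 ≡ 1 (mod 4), so quadratic reciprocity gives (25|93) = (93|25). Reduce: 93 ≡ 18 (mod 25). Now have -(18|25).
Factor out 2: 18 = 2·9. Since 25 ≡ 1 (mod 8), (2|25) = +1. Now have -(9|25).
9 ≡ 1 (mod 4), so quadratic reciprocity gives (9|25) = (25|9). Reduce: 25 ≡ 7 (mod 9). Now have -(7|9).
9 ≡ 1 (mod 4), so quadratic reciprocity gives (7|9) = (9|7). Reduce: 9 ≡ 2 (mod 7). Now have -(2|7).
Factor out 2: 2 = 2. Since 7 ≡ 7 (mod 8), (2|7) = +1. Now have -(1|7).
(1|7) = 1. Collecting the sign factors: -1.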